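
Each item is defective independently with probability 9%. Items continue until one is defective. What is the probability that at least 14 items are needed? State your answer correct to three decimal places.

Y = number of items to the first success; geometric, p = 0.09.
P(Y > 13) = P(first 13 all fail) = (1−p)^13 = 0.29345

0.293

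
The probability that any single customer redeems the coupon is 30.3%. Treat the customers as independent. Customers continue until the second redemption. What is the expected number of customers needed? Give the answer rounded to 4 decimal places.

6.6007

Y = total customers until the second success; negative binomial with r=2, p=0.303.
E[Y] = r / p = 2 / 0.303 = 6.600660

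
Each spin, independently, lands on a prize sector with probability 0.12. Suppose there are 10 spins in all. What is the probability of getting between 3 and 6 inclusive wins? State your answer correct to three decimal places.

X ~ Binomial(10, 0.12); P(3 ≤ X ≤ 6) = Σ C(10,k) p^k (1−p)^(10−k) over k:
  k=3: C(10,3)·0.12^3·0.88^7 = 0.08474
  k=4: C(10,4)·0.12^4·0.88^6 = 0.02022
  k=5: C(10,5)·0.12^5·0.88^5 = 0.00331
  k=6: C(10,6)·0.12^6·0.88^4 = 0.00038
Total = 0.10865

0.109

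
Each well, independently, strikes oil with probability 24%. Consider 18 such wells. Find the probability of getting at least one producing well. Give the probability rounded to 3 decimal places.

0.993

P(at least one) = 1 − P(none) = 1 − (1 − 0.24)^18
= 1 − 0.00716 = 0.99284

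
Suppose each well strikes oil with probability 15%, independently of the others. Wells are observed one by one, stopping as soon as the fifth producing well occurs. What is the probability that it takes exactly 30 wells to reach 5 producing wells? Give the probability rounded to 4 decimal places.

Y = trial on which the fifth success occurs; negative binomial, r=5, p=0.15.
P(Y=30) = C(29,4) · p^5 · (1−p)^25
= 23751 · 7.5937e-05 · 0.017198 = 0.031018

0.0310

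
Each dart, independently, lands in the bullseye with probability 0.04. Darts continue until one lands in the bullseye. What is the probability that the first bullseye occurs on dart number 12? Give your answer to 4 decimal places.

0.0255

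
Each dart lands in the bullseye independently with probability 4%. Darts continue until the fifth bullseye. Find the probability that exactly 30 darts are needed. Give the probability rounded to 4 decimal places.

Y = trial on which the fifth success occurs; negative binomial, r=5, p=0.04.
P(Y=30) = C(29,4) · p^5 · (1−p)^25
= 23751 · 1.024e-07 · 0.3604 = 0.000877

0.0009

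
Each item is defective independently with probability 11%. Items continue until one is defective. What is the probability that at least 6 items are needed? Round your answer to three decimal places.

0.558

Y = number of items to the first success; geometric, p = 0.11.
P(Y > 5) = P(first 5 all fail) = (1−p)^5 = 0.55841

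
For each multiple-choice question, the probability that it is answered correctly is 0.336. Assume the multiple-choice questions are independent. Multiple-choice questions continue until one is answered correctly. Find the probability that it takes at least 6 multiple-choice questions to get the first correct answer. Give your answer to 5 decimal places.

0.12907

Y = number of multiple-choice questions to the first success; geometric, p = 0.336.
P(Y > 5) = P(first 5 all fail) = (1−p)^5 = 0.1290745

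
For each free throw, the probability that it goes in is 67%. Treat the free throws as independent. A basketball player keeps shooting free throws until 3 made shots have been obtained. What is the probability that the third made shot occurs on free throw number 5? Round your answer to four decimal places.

Y = trial on which the third success occurs; negative binomial, r=3, p=0.67.
P(Y=5) = C(4,2) · p^3 · (1−p)^2
= 6 · 0.30076 · 0.1089 = 0.196519

0.1965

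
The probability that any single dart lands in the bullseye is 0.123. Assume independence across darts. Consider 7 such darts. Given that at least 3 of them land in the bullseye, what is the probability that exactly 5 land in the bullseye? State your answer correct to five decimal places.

0.01024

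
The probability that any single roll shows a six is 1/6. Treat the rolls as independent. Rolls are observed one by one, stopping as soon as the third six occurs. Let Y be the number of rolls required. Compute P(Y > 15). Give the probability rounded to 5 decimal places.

0.53222

Needing more than 15 rolls ⇔ fewer than 3 successes in the first 15. With X ~ Binomial(15, 0.166667), P(Y > 15) = P(X ≤ 2).
  k=0: C(15,0)·0.166667^0·0.833333^15 = 0.0649055
  k=1: C(15,1)·0.166667^1·0.833333^14 = 0.1947164
  k=2: C(15,2)·0.166667^2·0.833333^13 = 0.2726030
P(X ≤ 2) = 0.5322249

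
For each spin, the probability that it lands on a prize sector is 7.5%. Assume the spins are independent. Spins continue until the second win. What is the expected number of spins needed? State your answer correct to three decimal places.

Y = total spins until the second success; negative binomial with r=2, p=0.075.
E[Y] = r / p = 2 / 0.075 = 26.66667

26.667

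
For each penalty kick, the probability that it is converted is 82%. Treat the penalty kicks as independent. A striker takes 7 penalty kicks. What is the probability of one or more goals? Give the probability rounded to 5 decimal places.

0.99999

P(at least one) = 1 − P(none) = 1 − (1 − 0.82)^7
= 1 − 0.0000061 = 0.9999939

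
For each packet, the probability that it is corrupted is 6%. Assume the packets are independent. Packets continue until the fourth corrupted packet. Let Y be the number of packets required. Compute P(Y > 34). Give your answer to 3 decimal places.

0.855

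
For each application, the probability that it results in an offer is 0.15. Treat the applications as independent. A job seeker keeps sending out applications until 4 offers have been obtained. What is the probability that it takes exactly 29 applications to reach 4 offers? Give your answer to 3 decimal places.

Y = trial on which the fourth success occurs; negative binomial, r=4, p=0.15.
P(Y=29) = C(28,3) · p^4 · (1−p)^25
= 3276 · 0.00050625 · 0.017198 = 0.02852

0.029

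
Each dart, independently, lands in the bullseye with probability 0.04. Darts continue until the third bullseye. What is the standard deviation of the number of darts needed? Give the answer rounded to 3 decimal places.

42.426

Y = total darts until the third success; negative binomial with r=3, p=0.04.
SD(Y) = √[r(1−p)/p²] = √(1800.00000) = 42.42641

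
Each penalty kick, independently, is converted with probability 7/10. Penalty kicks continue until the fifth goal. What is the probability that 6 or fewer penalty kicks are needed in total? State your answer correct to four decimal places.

Finishing within 6 penalty kicks ⇔ at least 5 successes in the first 6. With X ~ Binomial(6, 0.70), P(Y ≤ 6) = 1 − P(X ≤ 4).
  k=0: C(6,0)·0.70^0·0.30^6 = 0.000729
  k=1: C(6,1)·0.70^1·0.30^5 = 0.010206
  k=2: C(6,2)·0.70^2·0.30^4 = 0.059535
  k=3: C(6,3)·0.70^3·0.30^3 = 0.185220
  k=4: C(6,4)·0.70^4·0.30^2 = 0.324135
1 − 0.579825 = 0.420175

0.4202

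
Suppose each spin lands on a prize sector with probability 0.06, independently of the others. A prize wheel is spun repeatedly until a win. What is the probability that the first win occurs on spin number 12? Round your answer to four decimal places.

Geometric (trials to first success), p = 0.06.
P(Y = 12) = (1−p)^11 · p = 0.5063 · 0.06 = 0.030378

0.0304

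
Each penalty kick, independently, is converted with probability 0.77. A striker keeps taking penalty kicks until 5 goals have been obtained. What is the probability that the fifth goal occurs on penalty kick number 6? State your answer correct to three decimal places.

Y = trial on which the fifth success occurs; negative binomial, r=5, p=0.77.
P(Y=6) = C(5,4) · p^5 · (1−p)^1
= 5 · 0.27068 · 0.23 = 0.31128

0.311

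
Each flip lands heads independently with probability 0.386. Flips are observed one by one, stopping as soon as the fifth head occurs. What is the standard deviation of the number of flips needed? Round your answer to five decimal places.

4.53923

Y = total flips until the fifth success; negative binomial with r=5, p=0.386.
SD(Y) = √[r(1−p)/p²] = √(20.6045800) = 4.5392268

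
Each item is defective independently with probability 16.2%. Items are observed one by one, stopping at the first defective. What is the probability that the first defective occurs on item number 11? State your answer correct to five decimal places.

0.02767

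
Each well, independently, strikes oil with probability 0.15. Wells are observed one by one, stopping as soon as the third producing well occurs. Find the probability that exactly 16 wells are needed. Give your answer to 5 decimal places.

0.04285

Y = trial on which the third success occurs; negative binomial, r=3, p=0.15.
P(Y=16) = C(15,2) · p^3 · (1−p)^13
= 105 · 0.003375 · 0.12091 = 0.0428459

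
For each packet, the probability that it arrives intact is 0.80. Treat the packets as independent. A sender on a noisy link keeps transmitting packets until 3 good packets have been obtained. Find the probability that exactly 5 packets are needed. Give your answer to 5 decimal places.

Y = trial on which the third success occurs; negative binomial, r=3, p=0.80.
P(Y=5) = C(4,2) · p^3 · (1−p)^2
= 6 · 0.512 · 0.04 = 0.1228800

0.12288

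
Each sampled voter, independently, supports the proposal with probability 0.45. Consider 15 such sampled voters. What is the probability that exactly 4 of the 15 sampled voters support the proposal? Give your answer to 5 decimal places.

0.07798

X ~ Binomial(n=15, p=0.45).
P(X=4) = C(15,4) · p^4 · (1−p)^11
= 1365 · 0.041006 · 0.0013931 = 0.0779780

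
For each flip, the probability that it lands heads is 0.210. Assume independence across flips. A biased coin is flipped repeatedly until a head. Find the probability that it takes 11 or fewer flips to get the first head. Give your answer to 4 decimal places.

0.9252

Y = number of flips to the first success; geometric, p = 0.21.
P(Y ≤ 11) = 1 − (1−p)^11 = 1 − 0.074799 = 0.925201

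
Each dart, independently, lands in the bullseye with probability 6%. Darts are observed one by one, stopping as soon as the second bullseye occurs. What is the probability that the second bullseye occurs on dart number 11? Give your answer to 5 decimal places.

0.02063

Y = trial on which the second success occurs; negative binomial, r=2, p=0.06.
P(Y=11) = C(10,1) · p^2 · (1−p)^9
= 10 · 0.0036 · 0.57299 = 0.0206278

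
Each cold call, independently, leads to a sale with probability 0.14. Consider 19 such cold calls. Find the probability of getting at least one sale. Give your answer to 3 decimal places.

P(at least one) = 1 − P(none) = 1 − (1 − 0.14)^19
= 1 − 0.05695 = 0.94305

0.943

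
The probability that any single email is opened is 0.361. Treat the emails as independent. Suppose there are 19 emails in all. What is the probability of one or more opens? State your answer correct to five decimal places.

P(at least one) = 1 − P(none) = 1 − (1 − 0.361)^19
= 1 − 0.0002016 = 0.9997984

0.99980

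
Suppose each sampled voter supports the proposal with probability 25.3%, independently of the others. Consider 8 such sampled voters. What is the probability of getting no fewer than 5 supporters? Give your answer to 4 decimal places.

X ~ Binomial(8, 0.253); P(X ≥ 5) = Σ C(8,k) p^k (1−p)^(8−k) over k:
  k=5: C(8,5)·0.253^5·0.747^3 = 0.024196
  k=6: C(8,6)·0.253^6·0.747^2 = 0.004098
  k=7: C(8,7)·0.253^7·0.747^1 = 0.000397
  k=8: C(8,8)·0.253^8·0.747^0 = 0.000017
Total = 0.028707

0.0287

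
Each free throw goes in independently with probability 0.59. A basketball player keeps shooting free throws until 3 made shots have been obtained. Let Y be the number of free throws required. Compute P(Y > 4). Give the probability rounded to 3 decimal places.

Needing more than 4 free throws ⇔ fewer than 3 successes in the first 4. With X ~ Binomial(4, 0.59), P(Y > 4) = P(X ≤ 2).
  k=0: C(4,0)·0.59^0·0.41^4 = 0.02826
  k=1: C(4,1)·0.59^1·0.41^3 = 0.16265
  k=2: C(4,2)·0.59^2·0.41^2 = 0.35109
P(X ≤ 2) = 0.54200

0.542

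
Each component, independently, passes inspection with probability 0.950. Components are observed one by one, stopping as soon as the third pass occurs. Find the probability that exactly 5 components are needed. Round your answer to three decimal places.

0.013

Y = trial on which the third success occurs; negative binomial, r=3, p=0.95.
P(Y=5) = C(4,2) · p^3 · (1−p)^2
= 6 · 0.85737 · 0.0025 = 0.01286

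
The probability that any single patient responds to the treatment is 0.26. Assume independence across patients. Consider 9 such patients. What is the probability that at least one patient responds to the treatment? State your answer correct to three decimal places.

P(at least one) = 1 − P(none) = 1 − (1 − 0.26)^9
= 1 − 0.06654 = 0.93346

0.933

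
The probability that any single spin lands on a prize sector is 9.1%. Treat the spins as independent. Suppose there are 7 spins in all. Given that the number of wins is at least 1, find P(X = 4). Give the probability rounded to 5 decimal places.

0.00370

X ~ Binomial(7, 0.091). Want P(X=4 | X≥1) = P(X=4) / P(X≥1).
P(X=4) = C(7,4)·0.091^4·0.909^3 = 0.0018027
P(X≥1) = 1 − 0.5127990 = 0.4872010
Ratio = 0.0018027 / 0.4872010 = 0.0037001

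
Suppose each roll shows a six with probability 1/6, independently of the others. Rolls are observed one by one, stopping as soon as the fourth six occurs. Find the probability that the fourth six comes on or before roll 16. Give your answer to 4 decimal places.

0.2709

Finishing within 16 rolls ⇔ at least 4 successes in the first 16. With X ~ Binomial(16, 0.166667), P(Y ≤ 16) = 1 − P(X ≤ 3).
  k=0: C(16,0)·0.166667^0·0.833333^16 = 0.054088
  k=1: C(16,1)·0.166667^1·0.833333^15 = 0.173081
  k=2: C(16,2)·0.166667^2·0.833333^14 = 0.259622
  k=3: C(16,3)·0.166667^3·0.833333^13 = 0.242314
1 − 0.729105 = 0.270895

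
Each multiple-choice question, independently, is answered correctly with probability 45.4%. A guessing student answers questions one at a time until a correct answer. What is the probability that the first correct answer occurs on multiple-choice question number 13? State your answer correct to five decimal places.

Geometric (trials to first success), p = 0.454.
P(Y = 13) = (1−p)^12 · p = 0.00070196 · 0.454 = 0.0003187

0.00032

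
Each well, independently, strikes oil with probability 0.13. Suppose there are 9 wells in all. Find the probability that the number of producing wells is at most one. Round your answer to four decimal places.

0.6696

X ~ Binomial(9, 0.13); P(X ≤ 1) = Σ C(9,k) p^k (1−p)^(9−k) over k:
  k=0: C(9,0)·0.13^0·0.87^9 = 0.285544
  k=1: C(9,1)·0.13^1·0.87^8 = 0.384008
Total = 0.669552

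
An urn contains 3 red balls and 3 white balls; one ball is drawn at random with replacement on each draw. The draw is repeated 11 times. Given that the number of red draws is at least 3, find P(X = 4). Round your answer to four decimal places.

X ~ Binomial(11, 0.50). Want P(X=4 | X≥3) = P(X=4) / P(X≥3).
P(X=4) = C(11,4)·0.50^4·0.50^7 = 0.161133
P(X≥3) = 1 − 0.000488 − 0.005371 − 0.026855 = 0.967285
Ratio = 0.161133 / 0.967285 = 0.166583

0.1666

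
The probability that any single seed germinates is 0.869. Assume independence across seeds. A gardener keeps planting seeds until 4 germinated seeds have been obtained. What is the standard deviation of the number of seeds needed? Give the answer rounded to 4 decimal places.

0.8330

Y = total seeds until the fourth success; negative binomial with r=4, p=0.869.
SD(Y) = √[r(1−p)/p²] = √(0.693892) = 0.833002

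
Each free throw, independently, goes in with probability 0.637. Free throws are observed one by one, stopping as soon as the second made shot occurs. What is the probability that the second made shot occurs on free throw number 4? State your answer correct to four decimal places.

0.1604

Y = trial on which the second success occurs; negative binomial, r=2, p=0.637.
P(Y=4) = C(3,1) · p^2 · (1−p)^2
= 3 · 0.40577 · 0.13177 = 0.160403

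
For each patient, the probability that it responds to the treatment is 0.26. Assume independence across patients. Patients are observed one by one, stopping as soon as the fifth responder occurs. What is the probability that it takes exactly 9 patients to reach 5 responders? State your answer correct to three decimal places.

0.025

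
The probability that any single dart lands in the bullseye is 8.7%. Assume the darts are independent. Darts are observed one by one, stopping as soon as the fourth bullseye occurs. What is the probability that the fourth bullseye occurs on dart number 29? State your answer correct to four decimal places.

0.0193

Y = trial on which the fourth success occurs; negative binomial, r=4, p=0.087.
P(Y=29) = C(28,3) · p^4 · (1−p)^25
= 3276 · 5.729e-05 · 0.10275 = 0.019284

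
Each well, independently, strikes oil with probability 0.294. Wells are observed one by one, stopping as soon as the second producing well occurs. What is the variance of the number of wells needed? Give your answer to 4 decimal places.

Y = total wells until the second success; negative binomial with r=2, p=0.294.
Var(Y) = r(1−p)/p² = 2·0.706 / 0.294² = 16.335786

16.3358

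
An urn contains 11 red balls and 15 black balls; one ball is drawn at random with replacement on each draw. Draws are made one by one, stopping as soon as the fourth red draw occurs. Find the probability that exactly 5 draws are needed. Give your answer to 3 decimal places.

0.074

Y = trial on which the fourth success occurs; negative binomial, r=4, p=0.423077.
P(Y=5) = C(4,3) · p^4 · (1−p)^1
= 4 · 0.032039 · 0.57692 = 0.07394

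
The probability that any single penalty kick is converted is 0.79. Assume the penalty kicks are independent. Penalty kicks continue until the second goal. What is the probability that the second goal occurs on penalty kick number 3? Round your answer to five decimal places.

Y = trial on which the second success occurs; negative binomial, r=2, p=0.79.
P(Y=3) = C(2,1) · p^2 · (1−p)^1
= 2 · 0.6241 · 0.21 = 0.2621220

0.26212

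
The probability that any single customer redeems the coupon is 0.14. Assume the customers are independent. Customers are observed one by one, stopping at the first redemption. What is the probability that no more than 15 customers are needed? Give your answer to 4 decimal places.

0.8959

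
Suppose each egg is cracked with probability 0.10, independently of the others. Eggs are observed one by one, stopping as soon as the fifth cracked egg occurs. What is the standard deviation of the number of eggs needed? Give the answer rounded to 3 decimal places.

Y = total eggs until the fifth success; negative binomial with r=5, p=0.10.
SD(Y) = √[r(1−p)/p²] = √(450.00000) = 21.21320

21.213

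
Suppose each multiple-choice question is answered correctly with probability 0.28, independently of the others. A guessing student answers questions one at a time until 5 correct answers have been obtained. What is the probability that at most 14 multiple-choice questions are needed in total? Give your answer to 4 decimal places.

0.3509

Finishing within 14 multiple-choice questions ⇔ at least 5 successes in the first 14. With X ~ Binomial(14, 0.28), P(Y ≤ 14) = 1 − P(X ≤ 4).
  k=0: C(14,0)·0.28^0·0.72^14 = 0.010061
  k=1: C(14,1)·0.28^1·0.72^13 = 0.054778
  k=2: C(14,2)·0.28^2·0.72^12 = 0.138467
  k=3: C(14,3)·0.28^3·0.72^11 = 0.215394
  k=4: C(14,4)·0.28^4·0.72^10 = 0.230352
1 − 0.649052 = 0.350948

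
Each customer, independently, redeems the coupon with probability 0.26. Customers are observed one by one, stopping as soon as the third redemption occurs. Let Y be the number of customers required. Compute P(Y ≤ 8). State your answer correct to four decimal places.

Finishing within 8 customers ⇔ at least 3 successes in the first 8. With X ~ Binomial(8, 0.26), P(Y ≤ 8) = 1 − P(X ≤ 2).
  k=0: C(8,0)·0.26^0·0.74^8 = 0.089919
  k=1: C(8,1)·0.26^1·0.74^7 = 0.252747
  k=2: C(8,2)·0.26^2·0.74^6 = 0.310810
1 − 0.653476 = 0.346524

0.3465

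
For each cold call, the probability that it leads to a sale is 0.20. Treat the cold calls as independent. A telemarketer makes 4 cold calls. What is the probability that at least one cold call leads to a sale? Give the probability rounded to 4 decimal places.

P(at least one) = 1 − P(none) = 1 − (1 − 0.20)^4
= 1 − 0.409600 = 0.590400

0.5904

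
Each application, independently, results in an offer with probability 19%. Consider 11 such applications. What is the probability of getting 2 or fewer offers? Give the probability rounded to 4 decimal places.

X ~ Binomial(11, 0.19); P(X ≤ 2) = Σ C(11,k) p^k (1−p)^(11−k) over k:
  k=0: C(11,0)·0.19^0·0.81^11 = 0.098477
  k=1: C(11,1)·0.19^1·0.81^10 = 0.254095
  k=2: C(11,2)·0.19^2·0.81^9 = 0.298013
Total = 0.650585

0.6506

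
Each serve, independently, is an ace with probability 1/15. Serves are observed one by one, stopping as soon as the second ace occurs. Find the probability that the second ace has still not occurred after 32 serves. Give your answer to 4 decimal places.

Needing more than 32 serves ⇔ fewer than 2 successes in the first 32. With X ~ Binomial(32, 0.066667), P(Y > 32) = P(X ≤ 1).
  k=0: C(32,0)·0.066667^0·0.933333^32 = 0.109945
  k=1: C(32,1)·0.066667^1·0.933333^31 = 0.251304
P(X ≤ 1) = 0.361249

0.3612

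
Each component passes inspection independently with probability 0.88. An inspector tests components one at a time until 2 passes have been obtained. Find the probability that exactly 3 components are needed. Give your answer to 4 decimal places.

0.1859

Y = trial on which the second success occurs; negative binomial, r=2, p=0.88.
P(Y=3) = C(2,1) · p^2 · (1−p)^1
= 2 · 0.7744 · 0.12 = 0.185856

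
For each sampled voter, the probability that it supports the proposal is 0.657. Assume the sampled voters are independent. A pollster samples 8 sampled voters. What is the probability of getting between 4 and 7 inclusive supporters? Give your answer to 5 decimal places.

X ~ Binomial(8, 0.657); P(4 ≤ X ≤ 7) = Σ C(8,k) p^k (1−p)^(8−k) over k:
  k=4: C(8,4)·0.657^4·0.343^4 = 0.1805244
  k=5: C(8,5)·0.657^5·0.343^3 = 0.2766287
  k=6: C(8,6)·0.657^6·0.343^2 = 0.2649345
  k=7: C(8,7)·0.657^7·0.343^1 = 0.1449912
Total = 0.8670788

0.86708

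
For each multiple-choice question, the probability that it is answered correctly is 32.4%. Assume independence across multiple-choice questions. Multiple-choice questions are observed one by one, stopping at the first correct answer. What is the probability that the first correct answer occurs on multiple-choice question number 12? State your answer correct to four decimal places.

0.0044

Geometric (trials to first success), p = 0.324.
P(Y = 12) = (1−p)^11 · p = 0.013471 · 0.324 = 0.004365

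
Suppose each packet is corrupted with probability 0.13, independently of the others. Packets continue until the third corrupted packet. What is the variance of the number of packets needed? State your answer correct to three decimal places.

Y = total packets until the third success; negative binomial with r=3, p=0.13.
Var(Y) = r(1−p)/p² = 3·0.87 / 0.13² = 154.43787

154.438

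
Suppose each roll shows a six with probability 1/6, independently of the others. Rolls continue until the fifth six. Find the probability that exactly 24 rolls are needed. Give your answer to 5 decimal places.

0.03564

Y = trial on which the fifth success occurs; negative binomial, r=5, p=0.166667.
P(Y=24) = C(23,4) · p^5 · (1−p)^19
= 8855 · 0.0001286 · 0.031301 = 0.0356442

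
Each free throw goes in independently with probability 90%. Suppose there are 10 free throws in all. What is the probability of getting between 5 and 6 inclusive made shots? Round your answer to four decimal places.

0.0126

X ~ Binomial(10, 0.90); P(5 ≤ X ≤ 6) = Σ C(10,k) p^k (1−p)^(10−k) over k:
  k=5: C(10,5)·0.90^5·0.10^5 = 0.001488
  k=6: C(10,6)·0.90^6·0.10^4 = 0.011160
Total = 0.012648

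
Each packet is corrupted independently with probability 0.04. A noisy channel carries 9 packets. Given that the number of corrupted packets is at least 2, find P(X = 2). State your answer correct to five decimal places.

X ~ Binomial(9, 0.04). Want P(X=2 | X≥2) = P(X=2) / P(X≥2).
P(X=2) = C(9,2)·0.04^2·0.96^7 = 0.0432834
P(X≥2) = 1 − 0.6925340 − 0.2597002 = 0.0477658
Ratio = 0.0432834 / 0.0477658 = 0.9061591

0.90616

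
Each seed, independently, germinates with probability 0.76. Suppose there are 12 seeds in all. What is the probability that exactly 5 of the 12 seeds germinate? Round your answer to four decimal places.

0.0092

X ~ Binomial(n=12, p=0.76).
P(X=5) = C(12,5) · p^5 · (1−p)^7
= 792 · 0.25355 · 4.5865e-05 = 0.009210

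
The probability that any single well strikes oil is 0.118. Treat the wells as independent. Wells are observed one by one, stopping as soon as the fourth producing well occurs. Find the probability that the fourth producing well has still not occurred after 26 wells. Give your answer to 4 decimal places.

Needing more than 26 wells ⇔ fewer than 4 successes in the first 26. With X ~ Binomial(26, 0.118), P(Y > 26) = P(X ≤ 3).
  k=0: C(26,0)·0.118^0·0.882^26 = 0.038211
  k=1: C(26,1)·0.118^1·0.882^25 = 0.132914
  k=2: C(26,2)·0.118^2·0.882^24 = 0.222276
  k=3: C(26,3)·0.118^3·0.882^23 = 0.237901
P(X ≤ 3) = 0.631302

0.6313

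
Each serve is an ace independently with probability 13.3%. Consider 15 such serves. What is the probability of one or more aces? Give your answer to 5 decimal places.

P(at least one) = 1 − P(none) = 1 − (1 − 0.133)^15
= 1 − 0.1175673 = 0.8824327

0.88243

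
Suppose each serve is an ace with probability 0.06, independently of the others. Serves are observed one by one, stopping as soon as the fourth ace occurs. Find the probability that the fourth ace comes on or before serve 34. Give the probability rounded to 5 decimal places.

Finishing within 34 serves ⇔ at least 4 successes in the first 34. With X ~ Binomial(34, 0.06), P(Y ≤ 34) = 1 − P(X ≤ 3).
  k=0: C(34,0)·0.06^0·0.94^34 = 0.1219964
  k=1: C(34,1)·0.06^1·0.94^33 = 0.2647581
  k=2: C(34,2)·0.06^2·0.94^32 = 0.2788410
  k=3: C(34,3)·0.06^3·0.94^31 = 0.1898492
1 − 0.8554448 = 0.1445552

0.14456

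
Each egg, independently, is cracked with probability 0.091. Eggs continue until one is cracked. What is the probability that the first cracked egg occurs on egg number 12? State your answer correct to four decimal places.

0.0319

Geometric (trials to first success), p = 0.091.
P(Y = 12) = (1−p)^11 · p = 0.35011 · 0.091 = 0.031860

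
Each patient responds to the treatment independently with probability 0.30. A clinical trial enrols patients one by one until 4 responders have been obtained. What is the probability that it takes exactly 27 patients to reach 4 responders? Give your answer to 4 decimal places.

0.0058

Y = trial on which the fourth success occurs; negative binomial, r=4, p=0.30.
P(Y=27) = C(26,3) · p^4 · (1−p)^23
= 2600 · 0.0081 · 0.00027369 = 0.005764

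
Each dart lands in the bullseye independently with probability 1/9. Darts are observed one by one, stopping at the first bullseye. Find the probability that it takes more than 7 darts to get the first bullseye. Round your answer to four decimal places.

Y = number of darts to the first success; geometric, p = 0.111111.
P(Y > 7) = P(first 7 all fail) = (1−p)^7 = 0.438462

0.4385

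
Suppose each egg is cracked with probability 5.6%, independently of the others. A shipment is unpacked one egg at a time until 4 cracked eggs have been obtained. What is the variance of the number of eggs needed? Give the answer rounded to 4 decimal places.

Y = total eggs until the fourth success; negative binomial with r=4, p=0.056.
Var(Y) = r(1−p)/p² = 4·0.944 / 0.056² = 1204.081633

1204.0816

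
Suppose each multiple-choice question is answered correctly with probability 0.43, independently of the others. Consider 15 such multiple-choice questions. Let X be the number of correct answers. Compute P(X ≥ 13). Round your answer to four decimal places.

X ~ Binomial(15, 0.43); P(X ≥ 13) = Σ C(15,k) p^k (1−p)^(15−k) over k:
  k=13: C(15,13)·0.43^13·0.57^2 = 0.000586
  k=14: C(15,14)·0.43^14·0.57^1 = 0.000063
  k=15: C(15,15)·0.43^15·0.57^0 = 0.000003
Total = 0.000653

0.0007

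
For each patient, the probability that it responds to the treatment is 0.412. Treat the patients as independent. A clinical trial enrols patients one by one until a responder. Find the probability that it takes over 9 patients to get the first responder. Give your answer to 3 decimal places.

0.008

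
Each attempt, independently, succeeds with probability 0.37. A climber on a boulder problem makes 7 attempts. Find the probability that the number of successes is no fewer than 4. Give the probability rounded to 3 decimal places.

X ~ Binomial(7, 0.37); P(X ≥ 4) = Σ C(7,k) p^k (1−p)^(7−k) over k:
  k=4: C(7,4)·0.37^4·0.63^3 = 0.16402
  k=5: C(7,5)·0.37^5·0.63^2 = 0.05780
  k=6: C(7,6)·0.37^6·0.63^1 = 0.01131
  k=7: C(7,7)·0.37^7·0.63^0 = 0.00095
Total = 0.23408

0.234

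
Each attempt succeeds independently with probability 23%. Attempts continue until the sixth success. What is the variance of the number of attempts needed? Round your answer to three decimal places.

Y = total attempts until the sixth success; negative binomial with r=6, p=0.23.
Var(Y) = r(1−p)/p² = 6·0.77 / 0.23² = 87.33459

87.335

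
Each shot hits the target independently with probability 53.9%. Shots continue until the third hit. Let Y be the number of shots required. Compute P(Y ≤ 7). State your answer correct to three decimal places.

Finishing within 7 shots ⇔ at least 3 successes in the first 7. With X ~ Binomial(7, 0.539), P(Y ≤ 7) = 1 − P(X ≤ 2).
  k=0: C(7,0)·0.539^0·0.461^7 = 0.00442
  k=1: C(7,1)·0.539^1·0.461^6 = 0.03622
  k=2: C(7,2)·0.539^2·0.461^5 = 0.12703
1 − 0.16767 = 0.83233

0.832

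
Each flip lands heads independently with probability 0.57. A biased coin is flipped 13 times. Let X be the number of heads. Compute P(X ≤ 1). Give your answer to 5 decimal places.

X ~ Binomial(13, 0.57); P(X ≤ 1) = Σ C(13,k) p^k (1−p)^(13−k) over k:
  k=0: C(13,0)·0.57^0·0.43^13 = 0.0000172
  k=1: C(13,1)·0.57^1·0.43^12 = 0.0002961
Total = 0.0003133

0.00031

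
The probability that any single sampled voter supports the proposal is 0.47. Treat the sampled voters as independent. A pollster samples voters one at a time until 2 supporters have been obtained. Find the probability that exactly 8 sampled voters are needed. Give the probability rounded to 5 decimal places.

0.03427

Y = trial on which the second success occurs; negative binomial, r=2, p=0.47.
P(Y=8) = C(7,1) · p^2 · (1−p)^6
= 7 · 0.2209 · 0.022164 = 0.0342728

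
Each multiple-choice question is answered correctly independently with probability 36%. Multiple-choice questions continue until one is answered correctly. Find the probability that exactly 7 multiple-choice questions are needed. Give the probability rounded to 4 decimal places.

Geometric (trials to first success), p = 0.36.
P(Y = 7) = (1−p)^6 · p = 0.068719 · 0.36 = 0.024739

0.0247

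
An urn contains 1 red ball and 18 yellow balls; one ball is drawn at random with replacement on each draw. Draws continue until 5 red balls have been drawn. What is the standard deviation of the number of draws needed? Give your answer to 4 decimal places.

Y = total draws until the fifth success; negative binomial with r=5, p=0.052632.
SD(Y) = √[r(1−p)/p²] = √(1710.000000) = 41.352146

41.3521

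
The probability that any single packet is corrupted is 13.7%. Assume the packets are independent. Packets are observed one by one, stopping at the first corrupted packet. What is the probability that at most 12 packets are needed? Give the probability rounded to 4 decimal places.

Y = number of packets to the first success; geometric, p = 0.137.
P(Y ≤ 12) = 1 − (1−p)^12 = 1 − 0.170659 = 0.829341

0.8293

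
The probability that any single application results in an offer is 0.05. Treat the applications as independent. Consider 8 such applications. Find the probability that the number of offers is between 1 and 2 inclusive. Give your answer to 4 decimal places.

0.3308

X ~ Binomial(8, 0.05); P(1 ≤ X ≤ 2) = Σ C(8,k) p^k (1−p)^(8−k) over k:
  k=1: C(8,1)·0.05^1·0.95^7 = 0.279335
  k=2: C(8,2)·0.05^2·0.95^6 = 0.051456
Total = 0.330791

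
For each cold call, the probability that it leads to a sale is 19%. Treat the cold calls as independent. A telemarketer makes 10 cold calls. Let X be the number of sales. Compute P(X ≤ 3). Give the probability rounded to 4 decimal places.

0.8961

X ~ Binomial(10, 0.19); P(X ≤ 3) = Σ C(10,k) p^k (1−p)^(10−k) over k:
  k=0: C(10,0)·0.19^0·0.81^10 = 0.121577
  k=1: C(10,1)·0.19^1·0.81^9 = 0.285180
  k=2: C(10,2)·0.19^2·0.81^8 = 0.301023
  k=3: C(10,3)·0.19^3·0.81^7 = 0.188294
Total = 0.896074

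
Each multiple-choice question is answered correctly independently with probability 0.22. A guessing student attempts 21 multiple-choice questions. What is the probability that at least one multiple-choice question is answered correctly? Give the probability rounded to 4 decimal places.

0.9946

P(at least one) = 1 − P(none) = 1 − (1 − 0.22)^21
= 1 − 0.005420 = 0.994580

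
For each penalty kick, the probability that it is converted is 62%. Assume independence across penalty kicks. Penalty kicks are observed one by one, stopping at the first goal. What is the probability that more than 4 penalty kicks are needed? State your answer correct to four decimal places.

0.0209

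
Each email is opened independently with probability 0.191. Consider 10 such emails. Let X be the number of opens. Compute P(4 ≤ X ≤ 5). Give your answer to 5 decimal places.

X ~ Binomial(10, 0.191); P(4 ≤ X ≤ 5) = Σ C(10,k) p^k (1−p)^(10−k) over k:
  k=4: C(10,4)·0.191^4·0.809^6 = 0.0783509
  k=5: C(10,5)·0.191^5·0.809^5 = 0.0221978
Total = 0.1005487

0.10055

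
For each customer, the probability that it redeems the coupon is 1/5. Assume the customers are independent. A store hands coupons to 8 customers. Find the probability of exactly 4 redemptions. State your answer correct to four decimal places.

0.0459

X ~ Binomial(n=8, p=0.20).
P(X=4) = C(8,4) · p^4 · (1−p)^4
= 70 · 0.0016 · 0.4096 = 0.045875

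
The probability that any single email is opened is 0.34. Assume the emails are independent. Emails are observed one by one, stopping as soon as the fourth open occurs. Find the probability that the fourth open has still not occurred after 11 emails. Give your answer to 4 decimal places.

Needing more than 11 emails ⇔ fewer than 4 successes in the first 11. With X ~ Binomial(11, 0.34), P(Y > 11) = P(X ≤ 3).
  k=0: C(11,0)·0.34^0·0.66^11 = 0.010351
  k=1: C(11,1)·0.34^1·0.66^10 = 0.058656
  k=2: C(11,2)·0.34^2·0.66^9 = 0.151083
  k=3: C(11,3)·0.34^3·0.66^8 = 0.233492
P(X ≤ 3) = 0.453582

0.4536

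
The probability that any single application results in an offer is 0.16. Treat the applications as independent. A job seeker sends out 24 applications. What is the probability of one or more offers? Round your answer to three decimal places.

P(at least one) = 1 − P(none) = 1 − (1 − 0.16)^24
= 1 − 0.01523 = 0.98477

0.985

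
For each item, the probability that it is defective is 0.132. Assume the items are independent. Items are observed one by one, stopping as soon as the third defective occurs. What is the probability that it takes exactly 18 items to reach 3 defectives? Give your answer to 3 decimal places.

0.037

Y = trial on which the third success occurs; negative binomial, r=3, p=0.132.
P(Y=18) = C(17,2) · p^3 · (1−p)^15
= 136 · 0.0023 · 0.11962 = 0.03742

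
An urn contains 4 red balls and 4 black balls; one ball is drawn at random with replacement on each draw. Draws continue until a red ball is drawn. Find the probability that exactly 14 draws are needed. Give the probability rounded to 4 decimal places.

0.0001

Geometric (trials to first success), p = 0.50.
P(Y = 14) = (1−p)^13 · p = 0.00012207 · 0.50 = 0.000061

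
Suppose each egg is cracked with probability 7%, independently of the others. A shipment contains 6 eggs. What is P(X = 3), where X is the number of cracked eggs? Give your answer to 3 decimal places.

X ~ Binomial(n=6, p=0.07).
P(X=3) = C(6,3) · p^3 · (1−p)^3
= 20 · 0.000343 · 0.80436 = 0.00552

0.006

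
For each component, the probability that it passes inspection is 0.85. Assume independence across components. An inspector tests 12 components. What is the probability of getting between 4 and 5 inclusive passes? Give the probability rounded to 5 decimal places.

X ~ Binomial(12, 0.85); P(4 ≤ X ≤ 5) = Σ C(12,k) p^k (1−p)^(12−k) over k:
  k=4: C(12,4)·0.85^4·0.15^8 = 0.0000662
  k=5: C(12,5)·0.85^5·0.15^7 = 0.0006004
Total = 0.0006666

0.00067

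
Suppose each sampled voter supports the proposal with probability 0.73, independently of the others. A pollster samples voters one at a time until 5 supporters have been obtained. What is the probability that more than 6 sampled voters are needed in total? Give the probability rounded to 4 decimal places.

0.5128

Needing more than 6 sampled voters ⇔ fewer than 5 successes in the first 6. With X ~ Binomial(6, 0.73), P(Y > 6) = P(X ≤ 4).
  k=0: C(6,0)·0.73^0·0.27^6 = 0.000387
  k=1: C(6,1)·0.73^1·0.27^5 = 0.006285
  k=2: C(6,2)·0.73^2·0.27^4 = 0.042481
  k=3: C(6,3)·0.73^3·0.27^3 = 0.153140
  k=4: C(6,4)·0.73^4·0.27^2 = 0.310535
P(X ≤ 4) = 0.512828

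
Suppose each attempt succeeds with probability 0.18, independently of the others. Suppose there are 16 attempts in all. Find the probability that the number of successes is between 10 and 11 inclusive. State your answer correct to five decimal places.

0.00010

X ~ Binomial(16, 0.18); P(10 ≤ X ≤ 11) = Σ C(16,k) p^k (1−p)^(16−k) over k:
  k=10: C(16,10)·0.18^10·0.82^6 = 0.0000869
  k=11: C(16,11)·0.18^11·0.82^5 = 0.0000104
Total = 0.0000973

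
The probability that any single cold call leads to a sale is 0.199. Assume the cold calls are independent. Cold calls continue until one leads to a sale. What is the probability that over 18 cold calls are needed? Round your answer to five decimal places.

Y = number of cold calls to the first success; geometric, p = 0.199.
P(Y > 18) = P(first 18 all fail) = (1−p)^18 = 0.0184241

0.01842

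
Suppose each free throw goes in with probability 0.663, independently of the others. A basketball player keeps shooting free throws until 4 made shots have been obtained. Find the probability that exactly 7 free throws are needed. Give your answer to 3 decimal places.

Y = trial on which the fourth success occurs; negative binomial, r=4, p=0.663.
P(Y=7) = C(6,3) · p^4 · (1−p)^3
= 20 · 0.19322 · 0.038273 = 0.14790

0.148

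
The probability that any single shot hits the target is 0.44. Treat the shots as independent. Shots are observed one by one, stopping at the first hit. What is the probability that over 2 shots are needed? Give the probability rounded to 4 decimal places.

Y = number of shots to the first success; geometric, p = 0.44.
P(Y > 2) = P(first 2 all fail) = (1−p)^2 = 0.313600

0.3136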